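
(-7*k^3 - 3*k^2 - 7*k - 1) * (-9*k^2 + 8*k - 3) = 63*k^5 - 29*k^4 + 60*k^3 - 38*k^2 + 13*k + 3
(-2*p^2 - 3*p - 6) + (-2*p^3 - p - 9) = -2*p^3 - 2*p^2 - 4*p - 15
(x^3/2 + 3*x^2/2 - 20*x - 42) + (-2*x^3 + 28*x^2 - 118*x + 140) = -3*x^3/2 + 59*x^2/2 - 138*x + 98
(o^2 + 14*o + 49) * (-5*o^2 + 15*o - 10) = -5*o^4 - 55*o^3 - 45*o^2 + 595*o - 490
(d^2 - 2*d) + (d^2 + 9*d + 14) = 2*d^2 + 7*d + 14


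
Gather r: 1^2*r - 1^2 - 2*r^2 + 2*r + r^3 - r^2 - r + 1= r^3 - 3*r^2 + 2*r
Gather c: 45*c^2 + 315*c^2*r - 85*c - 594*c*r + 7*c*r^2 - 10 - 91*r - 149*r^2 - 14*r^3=c^2*(315*r + 45) + c*(7*r^2 - 594*r - 85) - 14*r^3 - 149*r^2 - 91*r - 10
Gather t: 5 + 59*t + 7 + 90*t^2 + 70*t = 90*t^2 + 129*t + 12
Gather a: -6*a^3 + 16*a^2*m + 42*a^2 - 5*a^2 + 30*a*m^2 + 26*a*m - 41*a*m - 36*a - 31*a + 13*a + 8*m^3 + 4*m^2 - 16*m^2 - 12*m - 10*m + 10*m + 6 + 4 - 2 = -6*a^3 + a^2*(16*m + 37) + a*(30*m^2 - 15*m - 54) + 8*m^3 - 12*m^2 - 12*m + 8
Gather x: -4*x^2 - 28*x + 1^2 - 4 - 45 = -4*x^2 - 28*x - 48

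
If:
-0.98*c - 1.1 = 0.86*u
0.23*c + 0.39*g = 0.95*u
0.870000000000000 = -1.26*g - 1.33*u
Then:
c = -0.83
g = -0.33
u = -0.34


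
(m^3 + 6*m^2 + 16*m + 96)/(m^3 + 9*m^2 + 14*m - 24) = (m^2 + 16)/(m^2 + 3*m - 4)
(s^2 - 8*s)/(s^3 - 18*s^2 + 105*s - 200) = s/(s^2 - 10*s + 25)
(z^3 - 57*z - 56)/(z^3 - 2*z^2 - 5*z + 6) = (z^3 - 57*z - 56)/(z^3 - 2*z^2 - 5*z + 6)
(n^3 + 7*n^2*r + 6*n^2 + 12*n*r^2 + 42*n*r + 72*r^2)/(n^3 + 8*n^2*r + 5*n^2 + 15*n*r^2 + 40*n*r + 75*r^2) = (n^2 + 4*n*r + 6*n + 24*r)/(n^2 + 5*n*r + 5*n + 25*r)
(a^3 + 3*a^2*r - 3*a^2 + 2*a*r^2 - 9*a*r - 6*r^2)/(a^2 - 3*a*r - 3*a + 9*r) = (-a^2 - 3*a*r - 2*r^2)/(-a + 3*r)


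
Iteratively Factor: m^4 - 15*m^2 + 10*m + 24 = (m - 2)*(m^3 + 2*m^2 - 11*m - 12) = (m - 3)*(m - 2)*(m^2 + 5*m + 4) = (m - 3)*(m - 2)*(m + 1)*(m + 4)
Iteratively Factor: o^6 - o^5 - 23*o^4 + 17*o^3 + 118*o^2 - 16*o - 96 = (o + 4)*(o^5 - 5*o^4 - 3*o^3 + 29*o^2 + 2*o - 24) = (o - 4)*(o + 4)*(o^4 - o^3 - 7*o^2 + o + 6) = (o - 4)*(o + 2)*(o + 4)*(o^3 - 3*o^2 - o + 3) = (o - 4)*(o - 3)*(o + 2)*(o + 4)*(o^2 - 1) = (o - 4)*(o - 3)*(o + 1)*(o + 2)*(o + 4)*(o - 1)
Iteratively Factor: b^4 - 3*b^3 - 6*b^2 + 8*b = (b - 1)*(b^3 - 2*b^2 - 8*b) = (b - 4)*(b - 1)*(b^2 + 2*b) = (b - 4)*(b - 1)*(b + 2)*(b)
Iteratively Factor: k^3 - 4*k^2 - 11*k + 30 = (k - 5)*(k^2 + k - 6) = (k - 5)*(k + 3)*(k - 2)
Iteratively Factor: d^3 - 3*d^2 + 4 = (d + 1)*(d^2 - 4*d + 4) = (d - 2)*(d + 1)*(d - 2)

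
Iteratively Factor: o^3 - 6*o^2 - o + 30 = (o - 5)*(o^2 - o - 6) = (o - 5)*(o - 3)*(o + 2)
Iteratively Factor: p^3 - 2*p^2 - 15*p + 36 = (p - 3)*(p^2 + p - 12) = (p - 3)^2*(p + 4)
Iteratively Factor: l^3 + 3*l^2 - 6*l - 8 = (l - 2)*(l^2 + 5*l + 4) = (l - 2)*(l + 1)*(l + 4)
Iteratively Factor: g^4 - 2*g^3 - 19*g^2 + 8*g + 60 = (g + 3)*(g^3 - 5*g^2 - 4*g + 20) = (g - 2)*(g + 3)*(g^2 - 3*g - 10) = (g - 5)*(g - 2)*(g + 3)*(g + 2)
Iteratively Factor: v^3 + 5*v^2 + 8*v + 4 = (v + 2)*(v^2 + 3*v + 2) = (v + 1)*(v + 2)*(v + 2)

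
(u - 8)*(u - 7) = u^2 - 15*u + 56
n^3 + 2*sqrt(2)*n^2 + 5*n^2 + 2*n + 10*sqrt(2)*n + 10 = (n + 5)*(n + sqrt(2))^2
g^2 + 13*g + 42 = (g + 6)*(g + 7)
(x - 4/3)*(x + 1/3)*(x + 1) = x^3 - 13*x/9 - 4/9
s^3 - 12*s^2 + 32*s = s*(s - 8)*(s - 4)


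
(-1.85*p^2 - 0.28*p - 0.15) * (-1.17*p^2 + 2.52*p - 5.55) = 2.1645*p^4 - 4.3344*p^3 + 9.7374*p^2 + 1.176*p + 0.8325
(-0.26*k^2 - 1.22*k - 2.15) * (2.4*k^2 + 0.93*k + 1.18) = -0.624*k^4 - 3.1698*k^3 - 6.6014*k^2 - 3.4391*k - 2.537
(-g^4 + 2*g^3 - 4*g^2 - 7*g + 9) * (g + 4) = -g^5 - 2*g^4 + 4*g^3 - 23*g^2 - 19*g + 36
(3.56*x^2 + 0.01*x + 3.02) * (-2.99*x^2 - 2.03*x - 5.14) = -10.6444*x^4 - 7.2567*x^3 - 27.3485*x^2 - 6.182*x - 15.5228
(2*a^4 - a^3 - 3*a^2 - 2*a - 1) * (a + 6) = 2*a^5 + 11*a^4 - 9*a^3 - 20*a^2 - 13*a - 6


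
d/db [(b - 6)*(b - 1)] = 2*b - 7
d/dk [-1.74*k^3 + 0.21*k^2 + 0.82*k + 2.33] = -5.22*k^2 + 0.42*k + 0.82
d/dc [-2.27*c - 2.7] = -2.27000000000000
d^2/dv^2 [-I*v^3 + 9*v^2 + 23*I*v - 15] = -6*I*v + 18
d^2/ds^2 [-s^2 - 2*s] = -2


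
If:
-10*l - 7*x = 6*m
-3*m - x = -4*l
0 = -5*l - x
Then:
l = 0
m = 0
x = 0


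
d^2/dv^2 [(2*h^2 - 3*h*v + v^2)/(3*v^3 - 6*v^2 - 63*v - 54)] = 2*((-(3*h - 2*v)*(-3*v^2 + 4*v + 21) - (3*v - 2)*(2*h^2 - 3*h*v + v^2))*(-v^3 + 2*v^2 + 21*v + 18) - (2*h^2 - 3*h*v + v^2)*(-3*v^2 + 4*v + 21)^2 - (-v^3 + 2*v^2 + 21*v + 18)^2)/(3*(-v^3 + 2*v^2 + 21*v + 18)^3)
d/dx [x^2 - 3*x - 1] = 2*x - 3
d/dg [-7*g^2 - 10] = -14*g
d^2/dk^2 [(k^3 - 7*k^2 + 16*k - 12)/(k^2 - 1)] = 2*(17*k^3 - 57*k^2 + 51*k - 19)/(k^6 - 3*k^4 + 3*k^2 - 1)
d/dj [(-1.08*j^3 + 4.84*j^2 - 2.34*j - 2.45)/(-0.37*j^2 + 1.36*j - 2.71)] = (0.3996*j^4 - 2.9376*j^3 + 14.497*j^2 - 28.0458*j + 9.6734)/(0.1369*j^4 - 1.0064*j^3 + 3.855*j^2 - 7.3712*j + 7.3441)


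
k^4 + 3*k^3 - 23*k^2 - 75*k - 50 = (k - 5)*(k + 1)*(k + 2)*(k + 5)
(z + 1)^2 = z^2 + 2*z + 1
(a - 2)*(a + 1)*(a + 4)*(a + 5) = a^4 + 8*a^3 + 9*a^2 - 38*a - 40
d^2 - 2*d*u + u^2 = (-d + u)^2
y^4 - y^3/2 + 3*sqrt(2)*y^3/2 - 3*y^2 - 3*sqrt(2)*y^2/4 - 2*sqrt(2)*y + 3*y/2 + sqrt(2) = (y - 1/2)*(y - sqrt(2))*(y + sqrt(2)/2)*(y + 2*sqrt(2))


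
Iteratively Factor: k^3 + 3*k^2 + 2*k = (k + 2)*(k^2 + k) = (k + 1)*(k + 2)*(k)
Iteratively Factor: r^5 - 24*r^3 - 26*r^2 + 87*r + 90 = (r + 1)*(r^4 - r^3 - 23*r^2 - 3*r + 90) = (r + 1)*(r + 3)*(r^3 - 4*r^2 - 11*r + 30) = (r - 5)*(r + 1)*(r + 3)*(r^2 + r - 6) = (r - 5)*(r - 2)*(r + 1)*(r + 3)*(r + 3)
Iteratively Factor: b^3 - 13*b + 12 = (b - 1)*(b^2 + b - 12) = (b - 1)*(b + 4)*(b - 3)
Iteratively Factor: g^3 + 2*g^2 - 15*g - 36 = (g + 3)*(g^2 - g - 12) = (g + 3)^2*(g - 4)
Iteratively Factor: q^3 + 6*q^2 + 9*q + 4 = (q + 4)*(q^2 + 2*q + 1) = (q + 1)*(q + 4)*(q + 1)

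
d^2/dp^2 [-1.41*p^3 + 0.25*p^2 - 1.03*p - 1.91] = 0.5 - 8.46*p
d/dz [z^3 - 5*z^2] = z*(3*z - 10)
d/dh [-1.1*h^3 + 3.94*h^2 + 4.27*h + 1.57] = -3.3*h^2 + 7.88*h + 4.27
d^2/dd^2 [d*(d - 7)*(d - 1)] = 6*d - 16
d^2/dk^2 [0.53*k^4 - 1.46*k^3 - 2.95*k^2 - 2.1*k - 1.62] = 6.36*k^2 - 8.76*k - 5.9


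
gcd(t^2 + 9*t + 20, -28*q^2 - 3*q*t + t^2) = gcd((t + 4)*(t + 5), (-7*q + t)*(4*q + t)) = 1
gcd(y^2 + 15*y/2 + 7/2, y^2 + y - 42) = y + 7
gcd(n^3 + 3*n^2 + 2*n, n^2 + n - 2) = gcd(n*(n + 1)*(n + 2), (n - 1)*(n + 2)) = n + 2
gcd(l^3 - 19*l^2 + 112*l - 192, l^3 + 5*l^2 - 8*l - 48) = l - 3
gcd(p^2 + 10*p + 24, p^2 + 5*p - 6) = p + 6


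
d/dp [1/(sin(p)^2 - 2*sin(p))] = 2*(1 - sin(p))*cos(p)/((sin(p) - 2)^2*sin(p)^2)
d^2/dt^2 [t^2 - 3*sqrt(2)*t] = 2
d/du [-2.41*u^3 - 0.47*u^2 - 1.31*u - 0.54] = -7.23*u^2 - 0.94*u - 1.31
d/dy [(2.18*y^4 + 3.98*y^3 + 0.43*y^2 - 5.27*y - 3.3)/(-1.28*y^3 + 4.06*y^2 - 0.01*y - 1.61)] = (-2.7904*y^6 + 17.7016*y^5 + 16.6438*y^4 - 27.61*y^3 - 10.5035*y^2 + 25.4114*y + 8.4517)/(1.6384*y^6 - 10.3936*y^5 + 16.5092*y^4 + 4.0404*y^3 - 13.0731*y^2 + 0.0322*y + 2.5921)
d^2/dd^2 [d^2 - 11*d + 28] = 2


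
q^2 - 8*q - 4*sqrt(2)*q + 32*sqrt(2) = (q - 8)*(q - 4*sqrt(2))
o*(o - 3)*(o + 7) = o^3 + 4*o^2 - 21*o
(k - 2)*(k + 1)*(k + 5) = k^3 + 4*k^2 - 7*k - 10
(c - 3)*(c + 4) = c^2 + c - 12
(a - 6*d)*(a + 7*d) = a^2 + a*d - 42*d^2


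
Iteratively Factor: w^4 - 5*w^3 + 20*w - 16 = (w - 4)*(w^3 - w^2 - 4*w + 4) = (w - 4)*(w + 2)*(w^2 - 3*w + 2) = (w - 4)*(w - 2)*(w + 2)*(w - 1)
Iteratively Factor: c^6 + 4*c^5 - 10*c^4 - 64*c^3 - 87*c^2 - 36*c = (c + 3)*(c^5 + c^4 - 13*c^3 - 25*c^2 - 12*c) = (c + 3)^2*(c^4 - 2*c^3 - 7*c^2 - 4*c) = c*(c + 3)^2*(c^3 - 2*c^2 - 7*c - 4) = c*(c - 4)*(c + 3)^2*(c^2 + 2*c + 1) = c*(c - 4)*(c + 1)*(c + 3)^2*(c + 1)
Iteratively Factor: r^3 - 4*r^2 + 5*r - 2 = (r - 2)*(r^2 - 2*r + 1) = (r - 2)*(r - 1)*(r - 1)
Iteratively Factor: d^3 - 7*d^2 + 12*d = (d - 4)*(d^2 - 3*d) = d*(d - 4)*(d - 3)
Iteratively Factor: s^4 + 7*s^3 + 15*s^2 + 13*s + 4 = (s + 4)*(s^3 + 3*s^2 + 3*s + 1) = (s + 1)*(s + 4)*(s^2 + 2*s + 1) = (s + 1)^2*(s + 4)*(s + 1)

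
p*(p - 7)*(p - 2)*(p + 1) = p^4 - 8*p^3 + 5*p^2 + 14*p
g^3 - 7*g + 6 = (g - 2)*(g - 1)*(g + 3)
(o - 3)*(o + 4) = o^2 + o - 12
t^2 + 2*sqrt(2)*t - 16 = (t - 2*sqrt(2))*(t + 4*sqrt(2))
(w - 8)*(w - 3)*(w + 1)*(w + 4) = w^4 - 6*w^3 - 27*w^2 + 76*w + 96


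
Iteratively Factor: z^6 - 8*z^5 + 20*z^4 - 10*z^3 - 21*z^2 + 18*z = (z - 3)*(z^5 - 5*z^4 + 5*z^3 + 5*z^2 - 6*z) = (z - 3)*(z - 1)*(z^4 - 4*z^3 + z^2 + 6*z) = z*(z - 3)*(z - 1)*(z^3 - 4*z^2 + z + 6) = z*(z - 3)^2*(z - 1)*(z^2 - z - 2) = z*(z - 3)^2*(z - 2)*(z - 1)*(z + 1)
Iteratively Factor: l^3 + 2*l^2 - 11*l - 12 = (l + 1)*(l^2 + l - 12) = (l + 1)*(l + 4)*(l - 3)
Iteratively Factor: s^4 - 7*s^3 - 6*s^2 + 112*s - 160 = (s - 4)*(s^3 - 3*s^2 - 18*s + 40) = (s - 4)*(s + 4)*(s^2 - 7*s + 10) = (s - 5)*(s - 4)*(s + 4)*(s - 2)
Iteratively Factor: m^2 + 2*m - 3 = (m - 1)*(m + 3)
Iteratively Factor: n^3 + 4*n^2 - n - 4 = (n + 4)*(n^2 - 1) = (n + 1)*(n + 4)*(n - 1)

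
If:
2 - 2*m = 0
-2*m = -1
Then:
No Solution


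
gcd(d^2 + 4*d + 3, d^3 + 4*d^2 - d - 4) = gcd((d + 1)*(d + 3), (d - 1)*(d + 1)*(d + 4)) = d + 1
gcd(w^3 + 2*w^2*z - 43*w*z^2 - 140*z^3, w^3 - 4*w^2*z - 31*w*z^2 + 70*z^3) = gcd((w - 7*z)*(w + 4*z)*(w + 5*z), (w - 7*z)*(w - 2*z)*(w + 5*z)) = -w^2 + 2*w*z + 35*z^2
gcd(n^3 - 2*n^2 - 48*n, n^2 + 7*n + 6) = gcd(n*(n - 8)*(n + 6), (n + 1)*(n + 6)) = n + 6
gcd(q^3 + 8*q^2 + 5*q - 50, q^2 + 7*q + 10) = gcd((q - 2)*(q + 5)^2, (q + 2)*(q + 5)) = q + 5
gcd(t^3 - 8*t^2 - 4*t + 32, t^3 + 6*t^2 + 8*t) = t + 2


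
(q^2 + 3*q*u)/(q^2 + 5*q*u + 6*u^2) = q/(q + 2*u)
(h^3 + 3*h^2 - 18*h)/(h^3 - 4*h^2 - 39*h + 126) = h/(h - 7)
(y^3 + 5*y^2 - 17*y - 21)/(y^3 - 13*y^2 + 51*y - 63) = (y^2 + 8*y + 7)/(y^2 - 10*y + 21)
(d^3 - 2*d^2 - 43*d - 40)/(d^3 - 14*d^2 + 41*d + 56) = (d + 5)/(d - 7)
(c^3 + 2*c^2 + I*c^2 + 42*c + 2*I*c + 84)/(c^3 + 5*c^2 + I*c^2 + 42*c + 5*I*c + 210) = (c + 2)/(c + 5)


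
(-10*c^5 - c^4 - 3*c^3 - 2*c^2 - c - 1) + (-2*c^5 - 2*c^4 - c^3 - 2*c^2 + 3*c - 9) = -12*c^5 - 3*c^4 - 4*c^3 - 4*c^2 + 2*c - 10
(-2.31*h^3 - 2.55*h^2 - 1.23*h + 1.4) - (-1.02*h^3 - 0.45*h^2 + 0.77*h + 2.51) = -1.29*h^3 - 2.1*h^2 - 2.0*h - 1.11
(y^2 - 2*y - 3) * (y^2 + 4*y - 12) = y^4 + 2*y^3 - 23*y^2 + 12*y + 36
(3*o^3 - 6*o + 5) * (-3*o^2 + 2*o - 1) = -9*o^5 + 6*o^4 + 15*o^3 - 27*o^2 + 16*o - 5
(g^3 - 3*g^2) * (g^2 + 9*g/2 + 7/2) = g^5 + 3*g^4/2 - 10*g^3 - 21*g^2/2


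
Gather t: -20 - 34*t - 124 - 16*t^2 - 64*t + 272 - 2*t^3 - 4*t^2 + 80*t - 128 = -2*t^3 - 20*t^2 - 18*t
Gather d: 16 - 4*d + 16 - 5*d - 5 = 27 - 9*d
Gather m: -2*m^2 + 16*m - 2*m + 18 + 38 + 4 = -2*m^2 + 14*m + 60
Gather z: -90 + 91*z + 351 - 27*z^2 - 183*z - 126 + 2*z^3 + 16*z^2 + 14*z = 2*z^3 - 11*z^2 - 78*z + 135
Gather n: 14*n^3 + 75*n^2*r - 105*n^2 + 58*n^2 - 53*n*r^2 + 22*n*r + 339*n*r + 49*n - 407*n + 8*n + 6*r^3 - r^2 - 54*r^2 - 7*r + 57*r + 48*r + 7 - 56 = 14*n^3 + n^2*(75*r - 47) + n*(-53*r^2 + 361*r - 350) + 6*r^3 - 55*r^2 + 98*r - 49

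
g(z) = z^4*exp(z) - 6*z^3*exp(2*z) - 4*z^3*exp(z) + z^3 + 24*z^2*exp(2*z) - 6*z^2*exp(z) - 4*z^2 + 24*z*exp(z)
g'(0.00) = 24.00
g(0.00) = 0.00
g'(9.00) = -386432158526.97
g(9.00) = -159526376690.46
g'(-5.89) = 152.69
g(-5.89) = -338.46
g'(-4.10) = 82.79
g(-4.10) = -129.99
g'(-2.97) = 46.62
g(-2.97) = -57.51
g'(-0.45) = 7.90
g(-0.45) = -6.11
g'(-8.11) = 263.12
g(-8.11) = -794.74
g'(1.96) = 5943.39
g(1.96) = 2423.32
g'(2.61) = 21221.06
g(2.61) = 10457.12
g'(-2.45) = 32.71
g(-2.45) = -36.98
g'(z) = z^4*exp(z) - 12*z^3*exp(2*z) + 30*z^2*exp(2*z) - 18*z^2*exp(z) + 3*z^2 + 48*z*exp(2*z) + 12*z*exp(z) - 8*z + 24*exp(z)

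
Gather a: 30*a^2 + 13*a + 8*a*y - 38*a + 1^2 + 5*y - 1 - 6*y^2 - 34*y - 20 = 30*a^2 + a*(8*y - 25) - 6*y^2 - 29*y - 20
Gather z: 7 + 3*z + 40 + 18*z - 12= 21*z + 35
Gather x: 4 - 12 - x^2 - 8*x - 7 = -x^2 - 8*x - 15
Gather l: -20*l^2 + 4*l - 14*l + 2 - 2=-20*l^2 - 10*l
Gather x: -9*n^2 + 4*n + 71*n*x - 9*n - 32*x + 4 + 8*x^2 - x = -9*n^2 - 5*n + 8*x^2 + x*(71*n - 33) + 4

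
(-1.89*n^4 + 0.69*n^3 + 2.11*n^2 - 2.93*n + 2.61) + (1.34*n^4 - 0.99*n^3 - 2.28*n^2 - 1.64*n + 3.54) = -0.55*n^4 - 0.3*n^3 - 0.17*n^2 - 4.57*n + 6.15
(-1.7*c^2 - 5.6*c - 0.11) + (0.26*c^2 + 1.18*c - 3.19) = -1.44*c^2 - 4.42*c - 3.3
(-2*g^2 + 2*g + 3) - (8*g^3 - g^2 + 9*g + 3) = -8*g^3 - g^2 - 7*g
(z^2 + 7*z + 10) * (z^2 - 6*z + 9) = z^4 + z^3 - 23*z^2 + 3*z + 90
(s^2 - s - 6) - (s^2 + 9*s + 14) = -10*s - 20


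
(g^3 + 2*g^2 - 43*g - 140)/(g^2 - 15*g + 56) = (g^2 + 9*g + 20)/(g - 8)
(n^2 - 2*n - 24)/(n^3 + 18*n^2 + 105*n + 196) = (n - 6)/(n^2 + 14*n + 49)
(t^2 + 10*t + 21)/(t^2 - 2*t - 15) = (t + 7)/(t - 5)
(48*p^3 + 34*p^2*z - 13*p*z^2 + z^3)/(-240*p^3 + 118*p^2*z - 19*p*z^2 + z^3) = (p + z)/(-5*p + z)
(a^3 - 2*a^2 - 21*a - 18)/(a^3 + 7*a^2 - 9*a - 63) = (a^2 - 5*a - 6)/(a^2 + 4*a - 21)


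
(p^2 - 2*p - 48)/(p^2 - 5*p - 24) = (p + 6)/(p + 3)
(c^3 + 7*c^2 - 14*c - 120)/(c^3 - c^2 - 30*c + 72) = (c + 5)/(c - 3)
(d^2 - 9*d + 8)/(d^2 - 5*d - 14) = (-d^2 + 9*d - 8)/(-d^2 + 5*d + 14)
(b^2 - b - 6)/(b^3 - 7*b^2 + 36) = 1/(b - 6)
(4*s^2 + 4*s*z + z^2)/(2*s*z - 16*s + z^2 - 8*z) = (2*s + z)/(z - 8)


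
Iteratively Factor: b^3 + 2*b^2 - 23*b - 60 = (b + 3)*(b^2 - b - 20) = (b - 5)*(b + 3)*(b + 4)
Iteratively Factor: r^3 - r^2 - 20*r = (r)*(r^2 - r - 20) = r*(r + 4)*(r - 5)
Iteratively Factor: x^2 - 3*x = (x)*(x - 3)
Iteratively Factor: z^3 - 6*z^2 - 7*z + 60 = (z - 5)*(z^2 - z - 12) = (z - 5)*(z - 4)*(z + 3)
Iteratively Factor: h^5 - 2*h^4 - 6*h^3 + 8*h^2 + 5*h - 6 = (h - 1)*(h^4 - h^3 - 7*h^2 + h + 6) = (h - 3)*(h - 1)*(h^3 + 2*h^2 - h - 2) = (h - 3)*(h - 1)*(h + 2)*(h^2 - 1) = (h - 3)*(h - 1)*(h + 1)*(h + 2)*(h - 1)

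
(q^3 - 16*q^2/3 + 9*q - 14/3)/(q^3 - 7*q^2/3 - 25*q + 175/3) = (q^2 - 3*q + 2)/(q^2 - 25)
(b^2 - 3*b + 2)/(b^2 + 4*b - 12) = (b - 1)/(b + 6)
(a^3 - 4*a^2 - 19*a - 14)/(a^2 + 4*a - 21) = (a^3 - 4*a^2 - 19*a - 14)/(a^2 + 4*a - 21)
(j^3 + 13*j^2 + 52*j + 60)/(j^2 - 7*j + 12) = (j^3 + 13*j^2 + 52*j + 60)/(j^2 - 7*j + 12)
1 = 1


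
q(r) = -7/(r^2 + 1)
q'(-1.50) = -1.99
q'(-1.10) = -3.15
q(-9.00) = -0.09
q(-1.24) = -2.76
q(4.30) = -0.36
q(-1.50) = -2.15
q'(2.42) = 0.72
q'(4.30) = 0.16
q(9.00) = -0.09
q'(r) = 14*r/(r^2 + 1)^2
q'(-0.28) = -3.37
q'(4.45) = 0.14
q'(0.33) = 3.76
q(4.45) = -0.34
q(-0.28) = -6.49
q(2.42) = -1.02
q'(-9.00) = -0.02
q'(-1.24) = -2.70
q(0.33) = -6.31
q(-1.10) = -3.17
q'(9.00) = 0.02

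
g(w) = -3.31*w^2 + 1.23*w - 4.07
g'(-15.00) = 100.53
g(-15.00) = -767.27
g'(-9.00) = 60.81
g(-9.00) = -283.25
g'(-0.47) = 4.34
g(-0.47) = -5.38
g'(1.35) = -7.71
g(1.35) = -8.44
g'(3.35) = -20.95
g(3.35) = -37.10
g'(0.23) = -0.29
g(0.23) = -3.96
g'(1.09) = -5.99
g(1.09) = -6.66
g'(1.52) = -8.83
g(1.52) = -9.85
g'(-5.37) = 36.78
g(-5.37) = -106.13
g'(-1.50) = 11.16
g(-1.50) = -13.36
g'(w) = 1.23 - 6.62*w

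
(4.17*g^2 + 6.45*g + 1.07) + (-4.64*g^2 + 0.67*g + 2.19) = -0.47*g^2 + 7.12*g + 3.26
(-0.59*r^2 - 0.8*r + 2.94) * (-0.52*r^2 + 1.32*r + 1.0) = 0.3068*r^4 - 0.3628*r^3 - 3.1748*r^2 + 3.0808*r + 2.94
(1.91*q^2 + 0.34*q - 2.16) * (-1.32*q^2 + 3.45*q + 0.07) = -2.5212*q^4 + 6.1407*q^3 + 4.1579*q^2 - 7.4282*q - 0.1512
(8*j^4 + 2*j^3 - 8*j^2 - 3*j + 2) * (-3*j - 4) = -24*j^5 - 38*j^4 + 16*j^3 + 41*j^2 + 6*j - 8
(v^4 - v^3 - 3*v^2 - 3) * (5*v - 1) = 5*v^5 - 6*v^4 - 14*v^3 + 3*v^2 - 15*v + 3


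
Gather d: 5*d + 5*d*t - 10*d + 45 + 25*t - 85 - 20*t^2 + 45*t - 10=d*(5*t - 5) - 20*t^2 + 70*t - 50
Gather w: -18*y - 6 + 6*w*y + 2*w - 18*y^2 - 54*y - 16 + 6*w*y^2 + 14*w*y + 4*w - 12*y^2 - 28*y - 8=w*(6*y^2 + 20*y + 6) - 30*y^2 - 100*y - 30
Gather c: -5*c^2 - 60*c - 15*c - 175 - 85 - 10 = -5*c^2 - 75*c - 270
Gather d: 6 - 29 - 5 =-28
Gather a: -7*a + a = -6*a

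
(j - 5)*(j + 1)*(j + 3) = j^3 - j^2 - 17*j - 15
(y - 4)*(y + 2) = y^2 - 2*y - 8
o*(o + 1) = o^2 + o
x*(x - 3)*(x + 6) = x^3 + 3*x^2 - 18*x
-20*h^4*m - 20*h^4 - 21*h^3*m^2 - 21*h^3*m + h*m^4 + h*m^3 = (-5*h + m)*(h + m)*(4*h + m)*(h*m + h)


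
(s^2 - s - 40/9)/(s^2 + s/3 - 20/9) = (3*s - 8)/(3*s - 4)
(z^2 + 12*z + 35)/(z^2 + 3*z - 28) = (z + 5)/(z - 4)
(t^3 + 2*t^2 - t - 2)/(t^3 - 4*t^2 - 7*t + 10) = (t + 1)/(t - 5)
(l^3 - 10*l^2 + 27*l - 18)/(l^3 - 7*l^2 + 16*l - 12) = (l^2 - 7*l + 6)/(l^2 - 4*l + 4)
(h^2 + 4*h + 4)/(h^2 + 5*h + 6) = (h + 2)/(h + 3)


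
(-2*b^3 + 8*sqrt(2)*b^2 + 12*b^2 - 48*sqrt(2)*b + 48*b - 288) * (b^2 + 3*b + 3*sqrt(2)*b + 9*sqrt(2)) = -2*b^5 + 2*sqrt(2)*b^4 + 6*b^4 - 6*sqrt(2)*b^3 + 132*b^3 - 288*b^2 + 108*sqrt(2)*b^2 - 1728*b - 432*sqrt(2)*b - 2592*sqrt(2)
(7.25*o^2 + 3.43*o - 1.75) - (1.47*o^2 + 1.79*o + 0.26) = 5.78*o^2 + 1.64*o - 2.01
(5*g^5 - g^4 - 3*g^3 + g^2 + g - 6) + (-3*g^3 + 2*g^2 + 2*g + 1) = 5*g^5 - g^4 - 6*g^3 + 3*g^2 + 3*g - 5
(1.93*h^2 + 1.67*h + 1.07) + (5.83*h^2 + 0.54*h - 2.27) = 7.76*h^2 + 2.21*h - 1.2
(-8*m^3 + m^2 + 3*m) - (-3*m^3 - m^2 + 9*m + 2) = -5*m^3 + 2*m^2 - 6*m - 2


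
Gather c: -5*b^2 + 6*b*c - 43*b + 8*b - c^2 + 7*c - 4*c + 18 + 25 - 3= -5*b^2 - 35*b - c^2 + c*(6*b + 3) + 40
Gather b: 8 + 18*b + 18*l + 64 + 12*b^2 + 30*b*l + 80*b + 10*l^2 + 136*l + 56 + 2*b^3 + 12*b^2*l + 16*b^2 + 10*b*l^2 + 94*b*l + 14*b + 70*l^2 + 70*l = 2*b^3 + b^2*(12*l + 28) + b*(10*l^2 + 124*l + 112) + 80*l^2 + 224*l + 128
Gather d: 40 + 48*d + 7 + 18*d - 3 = 66*d + 44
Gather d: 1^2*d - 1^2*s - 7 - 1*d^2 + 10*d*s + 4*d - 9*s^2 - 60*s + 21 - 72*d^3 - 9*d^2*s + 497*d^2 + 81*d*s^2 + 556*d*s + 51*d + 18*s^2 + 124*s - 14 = -72*d^3 + d^2*(496 - 9*s) + d*(81*s^2 + 566*s + 56) + 9*s^2 + 63*s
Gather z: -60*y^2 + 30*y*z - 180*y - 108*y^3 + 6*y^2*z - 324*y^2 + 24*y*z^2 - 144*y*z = -108*y^3 - 384*y^2 + 24*y*z^2 - 180*y + z*(6*y^2 - 114*y)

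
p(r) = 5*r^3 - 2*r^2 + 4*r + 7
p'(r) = 15*r^2 - 4*r + 4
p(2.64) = 95.62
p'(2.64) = 97.98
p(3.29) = 176.57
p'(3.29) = 153.20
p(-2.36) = -79.30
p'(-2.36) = 96.98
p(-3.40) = -226.24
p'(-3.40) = 191.00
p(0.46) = 8.90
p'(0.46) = 5.33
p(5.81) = 943.34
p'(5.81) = 487.10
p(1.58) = 28.05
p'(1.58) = 35.13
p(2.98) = 133.48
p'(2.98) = 125.29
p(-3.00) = -158.00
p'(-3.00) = 151.00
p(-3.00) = -158.00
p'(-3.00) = 151.00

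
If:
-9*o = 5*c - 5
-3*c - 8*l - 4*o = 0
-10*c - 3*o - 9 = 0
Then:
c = -32/25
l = -23/150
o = 19/15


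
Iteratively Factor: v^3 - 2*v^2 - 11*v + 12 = (v + 3)*(v^2 - 5*v + 4) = (v - 1)*(v + 3)*(v - 4)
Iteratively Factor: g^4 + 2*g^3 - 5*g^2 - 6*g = (g + 3)*(g^3 - g^2 - 2*g) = (g + 1)*(g + 3)*(g^2 - 2*g) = (g - 2)*(g + 1)*(g + 3)*(g)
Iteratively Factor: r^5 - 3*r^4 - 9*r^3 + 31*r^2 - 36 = (r - 3)*(r^4 - 9*r^2 + 4*r + 12) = (r - 3)*(r + 1)*(r^3 - r^2 - 8*r + 12) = (r - 3)*(r + 1)*(r + 3)*(r^2 - 4*r + 4) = (r - 3)*(r - 2)*(r + 1)*(r + 3)*(r - 2)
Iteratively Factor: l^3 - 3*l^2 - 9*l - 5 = (l - 5)*(l^2 + 2*l + 1) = (l - 5)*(l + 1)*(l + 1)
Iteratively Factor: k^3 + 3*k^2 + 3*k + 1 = (k + 1)*(k^2 + 2*k + 1) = (k + 1)^2*(k + 1)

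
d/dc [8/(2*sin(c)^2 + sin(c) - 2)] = -8*(4*sin(c) + 1)*cos(c)/(-sin(c) + cos(2*c) + 1)^2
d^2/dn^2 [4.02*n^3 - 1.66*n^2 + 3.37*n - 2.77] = 24.12*n - 3.32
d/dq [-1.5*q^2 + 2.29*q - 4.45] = 2.29 - 3.0*q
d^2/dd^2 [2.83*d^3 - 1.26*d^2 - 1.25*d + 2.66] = 16.98*d - 2.52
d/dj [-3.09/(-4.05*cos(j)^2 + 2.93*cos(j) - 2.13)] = (25.029*cos(j) - 9.0537)*sin(j)/(4.05*cos(j)^2 - 2.93*cos(j) + 2.13)^2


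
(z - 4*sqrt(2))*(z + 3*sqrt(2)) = z^2 - sqrt(2)*z - 24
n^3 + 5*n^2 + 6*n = n*(n + 2)*(n + 3)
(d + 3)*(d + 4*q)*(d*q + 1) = d^3*q + 4*d^2*q^2 + 3*d^2*q + d^2 + 12*d*q^2 + 4*d*q + 3*d + 12*q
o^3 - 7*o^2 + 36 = (o - 6)*(o - 3)*(o + 2)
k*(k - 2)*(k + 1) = k^3 - k^2 - 2*k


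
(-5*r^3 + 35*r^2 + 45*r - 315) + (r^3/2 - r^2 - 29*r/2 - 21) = -9*r^3/2 + 34*r^2 + 61*r/2 - 336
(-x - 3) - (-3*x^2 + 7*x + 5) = 3*x^2 - 8*x - 8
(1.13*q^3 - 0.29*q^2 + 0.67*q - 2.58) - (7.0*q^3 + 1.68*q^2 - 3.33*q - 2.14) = -5.87*q^3 - 1.97*q^2 + 4.0*q - 0.44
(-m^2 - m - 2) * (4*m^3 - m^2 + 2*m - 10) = -4*m^5 - 3*m^4 - 9*m^3 + 10*m^2 + 6*m + 20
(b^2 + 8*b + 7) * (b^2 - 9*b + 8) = b^4 - b^3 - 57*b^2 + b + 56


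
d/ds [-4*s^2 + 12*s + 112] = 12 - 8*s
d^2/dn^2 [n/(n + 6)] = -12/(n + 6)^3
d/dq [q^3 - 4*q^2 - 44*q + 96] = 3*q^2 - 8*q - 44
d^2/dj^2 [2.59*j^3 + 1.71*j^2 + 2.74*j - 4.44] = 15.54*j + 3.42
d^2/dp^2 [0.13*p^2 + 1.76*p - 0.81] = 0.260000000000000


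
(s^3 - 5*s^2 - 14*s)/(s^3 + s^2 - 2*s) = (s - 7)/(s - 1)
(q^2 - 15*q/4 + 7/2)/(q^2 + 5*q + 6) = (4*q^2 - 15*q + 14)/(4*(q^2 + 5*q + 6))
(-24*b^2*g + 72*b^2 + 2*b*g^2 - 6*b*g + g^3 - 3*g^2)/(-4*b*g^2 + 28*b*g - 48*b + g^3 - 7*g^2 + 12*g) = (6*b + g)/(g - 4)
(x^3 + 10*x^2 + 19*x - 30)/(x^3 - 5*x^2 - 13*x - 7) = (-x^3 - 10*x^2 - 19*x + 30)/(-x^3 + 5*x^2 + 13*x + 7)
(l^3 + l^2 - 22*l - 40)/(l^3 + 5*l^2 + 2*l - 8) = (l - 5)/(l - 1)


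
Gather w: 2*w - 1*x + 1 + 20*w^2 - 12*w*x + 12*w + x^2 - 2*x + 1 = 20*w^2 + w*(14 - 12*x) + x^2 - 3*x + 2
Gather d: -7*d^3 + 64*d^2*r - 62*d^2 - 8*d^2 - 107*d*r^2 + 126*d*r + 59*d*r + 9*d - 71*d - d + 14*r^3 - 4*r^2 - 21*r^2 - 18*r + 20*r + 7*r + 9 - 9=-7*d^3 + d^2*(64*r - 70) + d*(-107*r^2 + 185*r - 63) + 14*r^3 - 25*r^2 + 9*r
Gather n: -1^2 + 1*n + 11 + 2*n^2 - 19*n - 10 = 2*n^2 - 18*n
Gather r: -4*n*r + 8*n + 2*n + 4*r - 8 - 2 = 10*n + r*(4 - 4*n) - 10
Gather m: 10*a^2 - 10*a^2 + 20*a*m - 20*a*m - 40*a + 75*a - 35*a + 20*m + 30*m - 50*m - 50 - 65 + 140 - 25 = 0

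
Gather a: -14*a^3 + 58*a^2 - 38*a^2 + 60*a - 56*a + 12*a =-14*a^3 + 20*a^2 + 16*a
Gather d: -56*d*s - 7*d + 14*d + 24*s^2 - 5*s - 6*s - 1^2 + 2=d*(7 - 56*s) + 24*s^2 - 11*s + 1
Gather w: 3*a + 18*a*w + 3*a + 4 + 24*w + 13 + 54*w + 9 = 6*a + w*(18*a + 78) + 26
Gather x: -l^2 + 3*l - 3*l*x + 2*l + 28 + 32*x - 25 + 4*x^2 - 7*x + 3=-l^2 + 5*l + 4*x^2 + x*(25 - 3*l) + 6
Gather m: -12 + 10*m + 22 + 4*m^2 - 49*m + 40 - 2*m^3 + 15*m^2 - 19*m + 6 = -2*m^3 + 19*m^2 - 58*m + 56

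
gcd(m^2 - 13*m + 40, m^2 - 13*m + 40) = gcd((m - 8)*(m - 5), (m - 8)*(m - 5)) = m^2 - 13*m + 40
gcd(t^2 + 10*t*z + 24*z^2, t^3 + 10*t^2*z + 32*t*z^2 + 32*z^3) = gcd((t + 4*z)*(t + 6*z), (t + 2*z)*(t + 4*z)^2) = t + 4*z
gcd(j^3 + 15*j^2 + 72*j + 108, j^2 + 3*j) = j + 3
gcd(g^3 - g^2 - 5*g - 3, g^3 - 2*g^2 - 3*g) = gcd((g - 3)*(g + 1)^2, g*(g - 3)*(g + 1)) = g^2 - 2*g - 3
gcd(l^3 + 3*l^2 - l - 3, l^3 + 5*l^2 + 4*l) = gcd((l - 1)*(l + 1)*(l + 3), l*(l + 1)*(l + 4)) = l + 1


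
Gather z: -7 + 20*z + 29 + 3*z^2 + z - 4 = 3*z^2 + 21*z + 18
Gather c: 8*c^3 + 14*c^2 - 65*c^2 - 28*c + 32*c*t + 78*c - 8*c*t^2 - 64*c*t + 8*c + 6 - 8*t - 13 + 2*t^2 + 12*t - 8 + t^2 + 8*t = 8*c^3 - 51*c^2 + c*(-8*t^2 - 32*t + 58) + 3*t^2 + 12*t - 15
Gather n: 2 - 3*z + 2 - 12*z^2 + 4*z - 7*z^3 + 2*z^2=-7*z^3 - 10*z^2 + z + 4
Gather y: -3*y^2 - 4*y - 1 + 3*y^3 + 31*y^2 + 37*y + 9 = 3*y^3 + 28*y^2 + 33*y + 8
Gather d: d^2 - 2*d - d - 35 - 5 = d^2 - 3*d - 40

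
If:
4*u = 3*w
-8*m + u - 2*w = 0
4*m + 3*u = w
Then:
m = 0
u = 0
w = 0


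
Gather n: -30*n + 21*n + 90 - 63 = 27 - 9*n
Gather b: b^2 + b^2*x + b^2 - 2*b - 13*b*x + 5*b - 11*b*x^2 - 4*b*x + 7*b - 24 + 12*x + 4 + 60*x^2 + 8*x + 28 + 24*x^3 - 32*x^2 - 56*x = b^2*(x + 2) + b*(-11*x^2 - 17*x + 10) + 24*x^3 + 28*x^2 - 36*x + 8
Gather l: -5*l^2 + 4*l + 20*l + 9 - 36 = -5*l^2 + 24*l - 27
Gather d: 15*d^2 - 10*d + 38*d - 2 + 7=15*d^2 + 28*d + 5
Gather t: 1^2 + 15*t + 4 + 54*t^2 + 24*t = 54*t^2 + 39*t + 5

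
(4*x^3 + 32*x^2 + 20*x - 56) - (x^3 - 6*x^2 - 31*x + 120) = 3*x^3 + 38*x^2 + 51*x - 176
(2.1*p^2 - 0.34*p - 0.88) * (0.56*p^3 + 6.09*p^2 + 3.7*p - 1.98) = 1.176*p^5 + 12.5986*p^4 + 5.2066*p^3 - 10.7752*p^2 - 2.5828*p + 1.7424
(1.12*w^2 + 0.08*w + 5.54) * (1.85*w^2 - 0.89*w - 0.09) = 2.072*w^4 - 0.8488*w^3 + 10.077*w^2 - 4.9378*w - 0.4986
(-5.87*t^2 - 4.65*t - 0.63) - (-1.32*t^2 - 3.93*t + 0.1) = -4.55*t^2 - 0.72*t - 0.73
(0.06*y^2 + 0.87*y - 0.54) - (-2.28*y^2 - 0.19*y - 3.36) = 2.34*y^2 + 1.06*y + 2.82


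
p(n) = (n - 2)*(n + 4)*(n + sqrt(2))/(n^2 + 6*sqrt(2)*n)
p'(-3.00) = -0.15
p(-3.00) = -0.48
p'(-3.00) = -0.15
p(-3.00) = -0.48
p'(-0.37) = 10.14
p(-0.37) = 2.99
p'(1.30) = 1.38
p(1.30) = -0.79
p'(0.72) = 3.11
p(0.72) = -1.95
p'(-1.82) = 0.52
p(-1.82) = -0.28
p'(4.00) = 0.83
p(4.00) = 1.73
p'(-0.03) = 1481.93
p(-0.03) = 43.98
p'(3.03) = 0.85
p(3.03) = 0.92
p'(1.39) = 1.29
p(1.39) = -0.67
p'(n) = (-2*n - 6*sqrt(2))*(n - 2)*(n + 4)*(n + sqrt(2))/(n^2 + 6*sqrt(2)*n)^2 + (n - 2)*(n + 4)/(n^2 + 6*sqrt(2)*n) + (n - 2)*(n + sqrt(2))/(n^2 + 6*sqrt(2)*n) + (n + 4)*(n + sqrt(2))/(n^2 + 6*sqrt(2)*n)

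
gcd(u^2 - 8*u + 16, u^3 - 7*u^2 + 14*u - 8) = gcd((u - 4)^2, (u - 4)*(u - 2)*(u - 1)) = u - 4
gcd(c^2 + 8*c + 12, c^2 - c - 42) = c + 6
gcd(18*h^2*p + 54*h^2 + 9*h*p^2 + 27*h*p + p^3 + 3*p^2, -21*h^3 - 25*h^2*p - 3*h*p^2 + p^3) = 3*h + p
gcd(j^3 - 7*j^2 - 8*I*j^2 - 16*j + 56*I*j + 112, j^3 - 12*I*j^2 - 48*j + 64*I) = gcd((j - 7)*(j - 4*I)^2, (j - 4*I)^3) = j^2 - 8*I*j - 16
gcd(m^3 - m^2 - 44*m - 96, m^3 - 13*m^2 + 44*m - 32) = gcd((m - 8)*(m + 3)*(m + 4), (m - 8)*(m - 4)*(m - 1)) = m - 8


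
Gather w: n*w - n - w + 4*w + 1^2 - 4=-n + w*(n + 3) - 3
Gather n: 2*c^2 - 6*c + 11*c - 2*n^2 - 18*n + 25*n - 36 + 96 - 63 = 2*c^2 + 5*c - 2*n^2 + 7*n - 3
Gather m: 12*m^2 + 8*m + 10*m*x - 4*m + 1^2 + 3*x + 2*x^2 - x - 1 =12*m^2 + m*(10*x + 4) + 2*x^2 + 2*x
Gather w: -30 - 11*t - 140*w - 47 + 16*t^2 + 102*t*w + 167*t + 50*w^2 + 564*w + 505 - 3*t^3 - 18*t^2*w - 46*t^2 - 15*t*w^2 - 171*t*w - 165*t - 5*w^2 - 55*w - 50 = -3*t^3 - 30*t^2 - 9*t + w^2*(45 - 15*t) + w*(-18*t^2 - 69*t + 369) + 378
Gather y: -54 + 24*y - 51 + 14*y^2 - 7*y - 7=14*y^2 + 17*y - 112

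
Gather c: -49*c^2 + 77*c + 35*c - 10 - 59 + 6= -49*c^2 + 112*c - 63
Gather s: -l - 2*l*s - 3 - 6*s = -l + s*(-2*l - 6) - 3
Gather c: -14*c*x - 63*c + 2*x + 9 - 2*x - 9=c*(-14*x - 63)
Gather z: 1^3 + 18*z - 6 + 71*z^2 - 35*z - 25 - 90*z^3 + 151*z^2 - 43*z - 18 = -90*z^3 + 222*z^2 - 60*z - 48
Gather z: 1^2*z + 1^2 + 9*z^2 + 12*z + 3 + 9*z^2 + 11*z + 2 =18*z^2 + 24*z + 6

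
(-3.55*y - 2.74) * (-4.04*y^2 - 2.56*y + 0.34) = 14.342*y^3 + 20.1576*y^2 + 5.8074*y - 0.9316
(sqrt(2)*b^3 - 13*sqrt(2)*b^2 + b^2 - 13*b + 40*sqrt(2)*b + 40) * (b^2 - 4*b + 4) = sqrt(2)*b^5 - 17*sqrt(2)*b^4 + b^4 - 17*b^3 + 96*sqrt(2)*b^3 - 212*sqrt(2)*b^2 + 96*b^2 - 212*b + 160*sqrt(2)*b + 160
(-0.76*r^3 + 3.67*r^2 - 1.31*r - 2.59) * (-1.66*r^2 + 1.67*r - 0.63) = 1.2616*r^5 - 7.3614*r^4 + 8.7823*r^3 - 0.200400000000001*r^2 - 3.5*r + 1.6317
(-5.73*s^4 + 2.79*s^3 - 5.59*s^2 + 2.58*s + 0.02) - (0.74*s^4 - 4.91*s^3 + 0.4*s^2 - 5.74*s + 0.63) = -6.47*s^4 + 7.7*s^3 - 5.99*s^2 + 8.32*s - 0.61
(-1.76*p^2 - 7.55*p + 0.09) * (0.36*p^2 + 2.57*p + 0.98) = -0.6336*p^4 - 7.2412*p^3 - 21.0959*p^2 - 7.1677*p + 0.0882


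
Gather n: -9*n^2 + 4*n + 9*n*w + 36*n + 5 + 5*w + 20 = -9*n^2 + n*(9*w + 40) + 5*w + 25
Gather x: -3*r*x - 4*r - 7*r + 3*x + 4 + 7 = -11*r + x*(3 - 3*r) + 11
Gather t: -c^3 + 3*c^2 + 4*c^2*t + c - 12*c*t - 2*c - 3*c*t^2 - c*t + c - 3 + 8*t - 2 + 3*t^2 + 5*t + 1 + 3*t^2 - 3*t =-c^3 + 3*c^2 + t^2*(6 - 3*c) + t*(4*c^2 - 13*c + 10) - 4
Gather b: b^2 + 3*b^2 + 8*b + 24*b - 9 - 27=4*b^2 + 32*b - 36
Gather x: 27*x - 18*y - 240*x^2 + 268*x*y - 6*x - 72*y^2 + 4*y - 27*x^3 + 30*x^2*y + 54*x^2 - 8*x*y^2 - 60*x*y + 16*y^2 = -27*x^3 + x^2*(30*y - 186) + x*(-8*y^2 + 208*y + 21) - 56*y^2 - 14*y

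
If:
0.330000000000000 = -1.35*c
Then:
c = -0.24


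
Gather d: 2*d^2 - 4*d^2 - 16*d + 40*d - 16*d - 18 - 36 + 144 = -2*d^2 + 8*d + 90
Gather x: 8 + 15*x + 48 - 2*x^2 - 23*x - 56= -2*x^2 - 8*x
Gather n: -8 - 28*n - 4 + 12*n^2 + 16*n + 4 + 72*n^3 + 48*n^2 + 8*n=72*n^3 + 60*n^2 - 4*n - 8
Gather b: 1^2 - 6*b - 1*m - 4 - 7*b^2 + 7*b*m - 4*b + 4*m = -7*b^2 + b*(7*m - 10) + 3*m - 3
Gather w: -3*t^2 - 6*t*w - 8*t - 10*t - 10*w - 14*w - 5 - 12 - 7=-3*t^2 - 18*t + w*(-6*t - 24) - 24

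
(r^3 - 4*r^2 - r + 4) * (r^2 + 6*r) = r^5 + 2*r^4 - 25*r^3 - 2*r^2 + 24*r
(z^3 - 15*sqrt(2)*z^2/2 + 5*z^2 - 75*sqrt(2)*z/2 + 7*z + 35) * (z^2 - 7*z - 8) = z^5 - 15*sqrt(2)*z^4/2 - 2*z^4 - 36*z^3 + 15*sqrt(2)*z^3 - 54*z^2 + 645*sqrt(2)*z^2/2 - 301*z + 300*sqrt(2)*z - 280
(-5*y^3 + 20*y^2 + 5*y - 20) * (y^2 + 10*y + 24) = -5*y^5 - 30*y^4 + 85*y^3 + 510*y^2 - 80*y - 480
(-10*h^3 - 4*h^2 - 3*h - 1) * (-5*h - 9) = 50*h^4 + 110*h^3 + 51*h^2 + 32*h + 9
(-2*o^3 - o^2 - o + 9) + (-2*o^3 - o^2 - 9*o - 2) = -4*o^3 - 2*o^2 - 10*o + 7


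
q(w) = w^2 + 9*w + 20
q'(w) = 2*w + 9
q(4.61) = 82.74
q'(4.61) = 18.22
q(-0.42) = 16.40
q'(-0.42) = 8.16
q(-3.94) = 0.06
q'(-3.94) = 1.12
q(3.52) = 64.07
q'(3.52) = 16.04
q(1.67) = 37.82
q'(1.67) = 12.34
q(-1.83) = 6.88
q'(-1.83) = 5.34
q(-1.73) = 7.42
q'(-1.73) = 5.54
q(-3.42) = 0.92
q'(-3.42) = 2.16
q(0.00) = 20.00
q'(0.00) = 9.00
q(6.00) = 110.00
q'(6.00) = 21.00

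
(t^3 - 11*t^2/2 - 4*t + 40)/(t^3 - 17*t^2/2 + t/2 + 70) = (t - 4)/(t - 7)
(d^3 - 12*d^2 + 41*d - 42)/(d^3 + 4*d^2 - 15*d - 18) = (d^2 - 9*d + 14)/(d^2 + 7*d + 6)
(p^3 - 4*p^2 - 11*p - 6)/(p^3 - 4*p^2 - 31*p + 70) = (p^3 - 4*p^2 - 11*p - 6)/(p^3 - 4*p^2 - 31*p + 70)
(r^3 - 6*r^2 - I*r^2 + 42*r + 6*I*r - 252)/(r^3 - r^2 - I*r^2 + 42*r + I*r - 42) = (r - 6)/(r - 1)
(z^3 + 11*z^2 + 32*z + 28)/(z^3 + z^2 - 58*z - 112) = (z + 2)/(z - 8)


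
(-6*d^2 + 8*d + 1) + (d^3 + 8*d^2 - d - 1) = d^3 + 2*d^2 + 7*d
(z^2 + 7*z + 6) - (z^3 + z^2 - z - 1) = -z^3 + 8*z + 7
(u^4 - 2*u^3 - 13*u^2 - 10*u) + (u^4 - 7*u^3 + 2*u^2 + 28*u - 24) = 2*u^4 - 9*u^3 - 11*u^2 + 18*u - 24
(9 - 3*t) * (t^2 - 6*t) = -3*t^3 + 27*t^2 - 54*t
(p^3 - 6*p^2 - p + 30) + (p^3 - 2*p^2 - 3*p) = 2*p^3 - 8*p^2 - 4*p + 30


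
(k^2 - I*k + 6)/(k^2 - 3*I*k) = (k + 2*I)/k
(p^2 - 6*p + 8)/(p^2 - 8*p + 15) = (p^2 - 6*p + 8)/(p^2 - 8*p + 15)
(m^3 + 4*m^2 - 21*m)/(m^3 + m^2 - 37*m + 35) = m*(m - 3)/(m^2 - 6*m + 5)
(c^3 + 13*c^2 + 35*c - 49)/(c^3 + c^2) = (c^3 + 13*c^2 + 35*c - 49)/(c^2*(c + 1))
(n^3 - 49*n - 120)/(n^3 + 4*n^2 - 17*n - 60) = (n - 8)/(n - 4)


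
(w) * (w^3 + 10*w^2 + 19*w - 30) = w^4 + 10*w^3 + 19*w^2 - 30*w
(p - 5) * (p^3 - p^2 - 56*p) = p^4 - 6*p^3 - 51*p^2 + 280*p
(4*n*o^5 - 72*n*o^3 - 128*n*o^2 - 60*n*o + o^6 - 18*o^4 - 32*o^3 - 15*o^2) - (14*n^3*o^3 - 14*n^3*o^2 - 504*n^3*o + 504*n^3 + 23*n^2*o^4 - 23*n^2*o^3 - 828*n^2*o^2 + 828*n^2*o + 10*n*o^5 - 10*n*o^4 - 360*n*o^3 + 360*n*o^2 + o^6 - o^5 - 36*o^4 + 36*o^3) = -14*n^3*o^3 + 14*n^3*o^2 + 504*n^3*o - 504*n^3 - 23*n^2*o^4 + 23*n^2*o^3 + 828*n^2*o^2 - 828*n^2*o - 6*n*o^5 + 10*n*o^4 + 288*n*o^3 - 488*n*o^2 - 60*n*o + o^5 + 18*o^4 - 68*o^3 - 15*o^2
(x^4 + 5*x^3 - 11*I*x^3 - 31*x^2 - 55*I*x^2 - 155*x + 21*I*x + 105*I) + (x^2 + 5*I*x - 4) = x^4 + 5*x^3 - 11*I*x^3 - 30*x^2 - 55*I*x^2 - 155*x + 26*I*x - 4 + 105*I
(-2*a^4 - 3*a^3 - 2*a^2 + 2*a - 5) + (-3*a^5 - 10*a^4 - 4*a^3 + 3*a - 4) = -3*a^5 - 12*a^4 - 7*a^3 - 2*a^2 + 5*a - 9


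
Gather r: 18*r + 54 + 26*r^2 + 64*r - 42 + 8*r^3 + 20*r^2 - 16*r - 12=8*r^3 + 46*r^2 + 66*r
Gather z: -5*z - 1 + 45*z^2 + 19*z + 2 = 45*z^2 + 14*z + 1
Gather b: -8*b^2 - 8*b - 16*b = -8*b^2 - 24*b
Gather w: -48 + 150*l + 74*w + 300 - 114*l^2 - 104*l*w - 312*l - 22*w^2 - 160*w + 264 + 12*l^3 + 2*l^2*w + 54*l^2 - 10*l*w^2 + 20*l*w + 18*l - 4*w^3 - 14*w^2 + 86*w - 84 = 12*l^3 - 60*l^2 - 144*l - 4*w^3 + w^2*(-10*l - 36) + w*(2*l^2 - 84*l) + 432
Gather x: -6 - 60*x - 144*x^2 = -144*x^2 - 60*x - 6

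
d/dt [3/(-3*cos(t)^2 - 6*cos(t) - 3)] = -2*sin(t)/(cos(t) + 1)^3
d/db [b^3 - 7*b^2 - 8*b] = 3*b^2 - 14*b - 8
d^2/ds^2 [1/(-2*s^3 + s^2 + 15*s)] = 2*(s*(6*s - 1)*(-2*s^2 + s + 15) + (-6*s^2 + 2*s + 15)^2)/(s^3*(-2*s^2 + s + 15)^3)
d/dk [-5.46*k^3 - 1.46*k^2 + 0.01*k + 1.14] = -16.38*k^2 - 2.92*k + 0.01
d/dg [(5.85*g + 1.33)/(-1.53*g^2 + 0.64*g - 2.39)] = (8.9505*g^2 + 4.0698*g - 14.8327)/(2.3409*g^4 - 1.9584*g^3 + 7.723*g^2 - 3.0592*g + 5.7121)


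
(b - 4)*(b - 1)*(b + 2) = b^3 - 3*b^2 - 6*b + 8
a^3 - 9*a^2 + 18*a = a*(a - 6)*(a - 3)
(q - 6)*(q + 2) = q^2 - 4*q - 12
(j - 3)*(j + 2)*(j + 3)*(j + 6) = j^4 + 8*j^3 + 3*j^2 - 72*j - 108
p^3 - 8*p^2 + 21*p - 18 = (p - 3)^2*(p - 2)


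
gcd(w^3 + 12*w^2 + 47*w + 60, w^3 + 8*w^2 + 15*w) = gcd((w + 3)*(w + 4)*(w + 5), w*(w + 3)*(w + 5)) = w^2 + 8*w + 15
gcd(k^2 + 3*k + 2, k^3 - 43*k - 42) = k + 1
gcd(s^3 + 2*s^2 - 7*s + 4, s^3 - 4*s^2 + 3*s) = s - 1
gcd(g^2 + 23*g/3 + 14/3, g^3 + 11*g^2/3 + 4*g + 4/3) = g + 2/3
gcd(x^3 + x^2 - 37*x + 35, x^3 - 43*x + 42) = x^2 + 6*x - 7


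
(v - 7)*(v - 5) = v^2 - 12*v + 35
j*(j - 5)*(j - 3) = j^3 - 8*j^2 + 15*j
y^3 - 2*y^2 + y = y*(y - 1)^2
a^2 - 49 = (a - 7)*(a + 7)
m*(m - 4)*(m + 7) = m^3 + 3*m^2 - 28*m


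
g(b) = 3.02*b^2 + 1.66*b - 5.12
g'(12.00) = 74.14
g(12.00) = 449.68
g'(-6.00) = -34.58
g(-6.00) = 93.64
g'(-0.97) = -4.20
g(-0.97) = -3.89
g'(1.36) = 9.87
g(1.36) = 2.72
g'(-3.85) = -21.59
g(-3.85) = 33.25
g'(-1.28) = -6.07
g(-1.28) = -2.30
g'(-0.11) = 1.00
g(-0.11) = -5.27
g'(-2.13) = -11.21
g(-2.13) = 5.05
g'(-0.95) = -4.08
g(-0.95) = -3.97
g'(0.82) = 6.61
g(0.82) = -1.73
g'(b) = 6.04*b + 1.66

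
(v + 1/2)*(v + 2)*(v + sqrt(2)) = v^3 + sqrt(2)*v^2 + 5*v^2/2 + v + 5*sqrt(2)*v/2 + sqrt(2)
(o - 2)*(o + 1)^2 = o^3 - 3*o - 2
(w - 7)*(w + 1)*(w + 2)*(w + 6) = w^4 + 2*w^3 - 43*w^2 - 128*w - 84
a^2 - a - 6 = (a - 3)*(a + 2)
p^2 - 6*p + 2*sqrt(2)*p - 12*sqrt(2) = (p - 6)*(p + 2*sqrt(2))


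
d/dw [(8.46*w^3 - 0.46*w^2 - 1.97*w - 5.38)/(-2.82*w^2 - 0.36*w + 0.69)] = (-23.8572*w^4 - 6.0912*w^3 + 12.1224*w^2 - 30.978*w - 3.2961)/(7.9524*w^4 + 2.0304*w^3 - 3.762*w^2 - 0.4968*w + 0.4761)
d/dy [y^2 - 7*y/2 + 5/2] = 2*y - 7/2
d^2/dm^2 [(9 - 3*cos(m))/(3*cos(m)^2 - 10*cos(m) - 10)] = 6*(-81*(1 - cos(2*m))^2*cos(m) + 78*(1 - cos(2*m))^2 + 2*cos(m) + 1508*cos(2*m) - 504*cos(3*m) + 18*cos(5*m) - 2724)/(20*cos(m) - 3*cos(2*m) + 17)^3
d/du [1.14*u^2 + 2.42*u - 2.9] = 2.28*u + 2.42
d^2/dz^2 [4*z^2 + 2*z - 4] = 8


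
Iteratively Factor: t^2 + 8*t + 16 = (t + 4)*(t + 4)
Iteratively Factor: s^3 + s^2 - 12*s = (s)*(s^2 + s - 12) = s*(s + 4)*(s - 3)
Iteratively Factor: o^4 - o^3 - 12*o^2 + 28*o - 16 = (o - 2)*(o^3 + o^2 - 10*o + 8) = (o - 2)*(o + 4)*(o^2 - 3*o + 2) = (o - 2)^2*(o + 4)*(o - 1)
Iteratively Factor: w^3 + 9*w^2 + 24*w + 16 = (w + 4)*(w^2 + 5*w + 4) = (w + 1)*(w + 4)*(w + 4)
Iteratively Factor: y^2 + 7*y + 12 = (y + 3)*(y + 4)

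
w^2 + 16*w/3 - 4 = (w - 2/3)*(w + 6)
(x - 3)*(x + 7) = x^2 + 4*x - 21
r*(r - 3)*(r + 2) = r^3 - r^2 - 6*r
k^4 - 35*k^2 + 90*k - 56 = (k - 4)*(k - 2)*(k - 1)*(k + 7)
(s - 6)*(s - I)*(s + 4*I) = s^3 - 6*s^2 + 3*I*s^2 + 4*s - 18*I*s - 24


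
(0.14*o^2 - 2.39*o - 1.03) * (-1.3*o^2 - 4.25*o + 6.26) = -0.182*o^4 + 2.512*o^3 + 12.3729*o^2 - 10.5839*o - 6.4478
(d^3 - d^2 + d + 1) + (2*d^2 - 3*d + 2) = d^3 + d^2 - 2*d + 3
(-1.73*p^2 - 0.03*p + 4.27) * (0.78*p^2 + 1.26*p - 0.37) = -1.3494*p^4 - 2.2032*p^3 + 3.9329*p^2 + 5.3913*p - 1.5799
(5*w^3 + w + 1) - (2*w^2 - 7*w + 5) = 5*w^3 - 2*w^2 + 8*w - 4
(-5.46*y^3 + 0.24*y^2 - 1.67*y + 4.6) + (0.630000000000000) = -5.46*y^3 + 0.24*y^2 - 1.67*y + 5.23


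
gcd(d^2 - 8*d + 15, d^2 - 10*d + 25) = d - 5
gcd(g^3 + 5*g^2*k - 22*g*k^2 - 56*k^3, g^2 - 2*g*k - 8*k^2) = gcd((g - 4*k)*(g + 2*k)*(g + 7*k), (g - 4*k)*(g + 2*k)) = g^2 - 2*g*k - 8*k^2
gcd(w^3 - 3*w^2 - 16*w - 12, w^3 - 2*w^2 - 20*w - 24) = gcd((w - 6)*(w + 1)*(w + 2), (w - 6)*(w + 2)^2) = w^2 - 4*w - 12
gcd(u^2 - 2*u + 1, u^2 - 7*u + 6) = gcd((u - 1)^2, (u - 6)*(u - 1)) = u - 1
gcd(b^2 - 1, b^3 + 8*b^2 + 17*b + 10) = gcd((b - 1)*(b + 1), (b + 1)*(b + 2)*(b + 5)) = b + 1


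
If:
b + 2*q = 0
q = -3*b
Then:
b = 0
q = 0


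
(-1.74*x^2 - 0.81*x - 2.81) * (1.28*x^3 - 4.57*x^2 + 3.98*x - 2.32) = -2.2272*x^5 + 6.915*x^4 - 6.8203*x^3 + 13.6547*x^2 - 9.3046*x + 6.5192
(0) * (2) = 0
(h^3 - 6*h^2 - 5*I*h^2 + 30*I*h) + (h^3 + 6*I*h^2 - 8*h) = 2*h^3 - 6*h^2 + I*h^2 - 8*h + 30*I*h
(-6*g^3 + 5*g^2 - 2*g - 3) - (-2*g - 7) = -6*g^3 + 5*g^2 + 4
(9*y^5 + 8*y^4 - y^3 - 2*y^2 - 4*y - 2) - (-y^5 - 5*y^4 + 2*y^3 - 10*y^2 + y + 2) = 10*y^5 + 13*y^4 - 3*y^3 + 8*y^2 - 5*y - 4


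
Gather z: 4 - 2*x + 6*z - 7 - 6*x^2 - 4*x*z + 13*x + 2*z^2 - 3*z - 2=-6*x^2 + 11*x + 2*z^2 + z*(3 - 4*x) - 5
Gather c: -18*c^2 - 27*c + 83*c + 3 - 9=-18*c^2 + 56*c - 6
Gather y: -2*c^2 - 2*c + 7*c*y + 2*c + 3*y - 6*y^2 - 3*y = -2*c^2 + 7*c*y - 6*y^2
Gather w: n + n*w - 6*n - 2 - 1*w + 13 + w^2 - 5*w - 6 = -5*n + w^2 + w*(n - 6) + 5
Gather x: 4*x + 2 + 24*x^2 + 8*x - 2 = 24*x^2 + 12*x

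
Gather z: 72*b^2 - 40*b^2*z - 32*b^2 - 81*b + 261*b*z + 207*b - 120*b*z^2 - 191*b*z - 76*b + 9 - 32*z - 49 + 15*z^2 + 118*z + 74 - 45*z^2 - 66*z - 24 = 40*b^2 + 50*b + z^2*(-120*b - 30) + z*(-40*b^2 + 70*b + 20) + 10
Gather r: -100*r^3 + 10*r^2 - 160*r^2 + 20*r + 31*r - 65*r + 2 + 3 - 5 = -100*r^3 - 150*r^2 - 14*r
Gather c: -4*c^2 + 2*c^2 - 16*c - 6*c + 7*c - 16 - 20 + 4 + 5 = -2*c^2 - 15*c - 27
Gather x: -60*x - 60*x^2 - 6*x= -60*x^2 - 66*x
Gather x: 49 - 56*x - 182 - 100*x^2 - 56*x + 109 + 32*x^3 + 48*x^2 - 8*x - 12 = 32*x^3 - 52*x^2 - 120*x - 36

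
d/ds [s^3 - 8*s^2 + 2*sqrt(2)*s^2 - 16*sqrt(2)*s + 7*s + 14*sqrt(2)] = 3*s^2 - 16*s + 4*sqrt(2)*s - 16*sqrt(2) + 7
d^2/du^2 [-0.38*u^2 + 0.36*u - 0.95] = -0.760000000000000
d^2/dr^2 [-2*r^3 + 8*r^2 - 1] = 16 - 12*r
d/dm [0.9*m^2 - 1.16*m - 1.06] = 1.8*m - 1.16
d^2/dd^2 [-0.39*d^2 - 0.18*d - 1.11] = -0.780000000000000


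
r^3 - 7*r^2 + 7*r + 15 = (r - 5)*(r - 3)*(r + 1)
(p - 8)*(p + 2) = p^2 - 6*p - 16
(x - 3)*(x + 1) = x^2 - 2*x - 3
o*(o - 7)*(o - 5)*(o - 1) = o^4 - 13*o^3 + 47*o^2 - 35*o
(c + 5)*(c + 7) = c^2 + 12*c + 35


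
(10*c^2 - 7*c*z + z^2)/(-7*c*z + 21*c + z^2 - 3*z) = (-10*c^2 + 7*c*z - z^2)/(7*c*z - 21*c - z^2 + 3*z)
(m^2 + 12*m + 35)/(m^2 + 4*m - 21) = (m + 5)/(m - 3)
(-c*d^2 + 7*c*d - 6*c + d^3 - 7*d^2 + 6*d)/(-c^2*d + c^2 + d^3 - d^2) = (d - 6)/(c + d)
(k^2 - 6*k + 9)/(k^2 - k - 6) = (k - 3)/(k + 2)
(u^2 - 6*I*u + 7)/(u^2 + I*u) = (u - 7*I)/u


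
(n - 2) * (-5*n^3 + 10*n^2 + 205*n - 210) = -5*n^4 + 20*n^3 + 185*n^2 - 620*n + 420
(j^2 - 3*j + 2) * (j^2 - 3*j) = j^4 - 6*j^3 + 11*j^2 - 6*j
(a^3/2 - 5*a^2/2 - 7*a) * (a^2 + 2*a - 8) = a^5/2 - 3*a^4/2 - 16*a^3 + 6*a^2 + 56*a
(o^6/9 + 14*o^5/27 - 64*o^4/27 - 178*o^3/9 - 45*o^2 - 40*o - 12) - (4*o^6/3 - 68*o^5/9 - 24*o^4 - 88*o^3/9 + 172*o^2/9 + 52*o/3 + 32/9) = -11*o^6/9 + 218*o^5/27 + 584*o^4/27 - 10*o^3 - 577*o^2/9 - 172*o/3 - 140/9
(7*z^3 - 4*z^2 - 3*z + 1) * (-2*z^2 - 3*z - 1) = -14*z^5 - 13*z^4 + 11*z^3 + 11*z^2 - 1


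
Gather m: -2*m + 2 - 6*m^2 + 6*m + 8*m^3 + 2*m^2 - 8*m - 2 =8*m^3 - 4*m^2 - 4*m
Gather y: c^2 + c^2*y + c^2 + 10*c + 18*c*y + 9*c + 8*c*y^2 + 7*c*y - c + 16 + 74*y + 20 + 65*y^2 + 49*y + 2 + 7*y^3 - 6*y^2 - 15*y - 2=2*c^2 + 18*c + 7*y^3 + y^2*(8*c + 59) + y*(c^2 + 25*c + 108) + 36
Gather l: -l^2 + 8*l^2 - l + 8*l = 7*l^2 + 7*l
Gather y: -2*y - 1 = -2*y - 1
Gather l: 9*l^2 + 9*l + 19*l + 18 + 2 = 9*l^2 + 28*l + 20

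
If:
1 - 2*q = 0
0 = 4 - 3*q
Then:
No Solution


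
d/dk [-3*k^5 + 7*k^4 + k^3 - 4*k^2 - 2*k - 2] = -15*k^4 + 28*k^3 + 3*k^2 - 8*k - 2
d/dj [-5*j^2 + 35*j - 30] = 35 - 10*j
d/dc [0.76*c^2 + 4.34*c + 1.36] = 1.52*c + 4.34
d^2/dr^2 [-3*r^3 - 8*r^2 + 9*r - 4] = -18*r - 16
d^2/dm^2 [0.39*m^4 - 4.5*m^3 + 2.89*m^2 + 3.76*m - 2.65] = 4.68*m^2 - 27.0*m + 5.78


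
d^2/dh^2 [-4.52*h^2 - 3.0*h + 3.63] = -9.04000000000000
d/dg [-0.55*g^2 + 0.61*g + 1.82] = 0.61 - 1.1*g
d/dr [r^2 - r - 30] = 2*r - 1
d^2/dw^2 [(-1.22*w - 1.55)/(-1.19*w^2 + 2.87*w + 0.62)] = ((3.3138 - 8.7108*w)*(-1.19*w^2 + 2.87*w + 0.62) - (1.22*w + 1.55)*(2.38*w - 2.87)*(4.76*w - 5.74))/(-1.19*w^2 + 2.87*w + 0.62)^3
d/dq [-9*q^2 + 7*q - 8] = 7 - 18*q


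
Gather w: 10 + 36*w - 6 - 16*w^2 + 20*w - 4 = -16*w^2 + 56*w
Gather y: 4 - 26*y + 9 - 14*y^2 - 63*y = -14*y^2 - 89*y + 13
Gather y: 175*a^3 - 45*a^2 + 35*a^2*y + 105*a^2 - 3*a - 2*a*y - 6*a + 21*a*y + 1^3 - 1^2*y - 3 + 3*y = 175*a^3 + 60*a^2 - 9*a + y*(35*a^2 + 19*a + 2) - 2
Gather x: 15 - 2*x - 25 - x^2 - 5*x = -x^2 - 7*x - 10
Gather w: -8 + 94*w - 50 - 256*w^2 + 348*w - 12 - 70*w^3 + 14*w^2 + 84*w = -70*w^3 - 242*w^2 + 526*w - 70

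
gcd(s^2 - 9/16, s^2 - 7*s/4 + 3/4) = s - 3/4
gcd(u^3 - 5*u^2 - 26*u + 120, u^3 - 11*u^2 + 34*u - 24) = u^2 - 10*u + 24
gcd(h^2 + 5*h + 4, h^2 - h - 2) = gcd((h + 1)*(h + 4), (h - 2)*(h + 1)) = h + 1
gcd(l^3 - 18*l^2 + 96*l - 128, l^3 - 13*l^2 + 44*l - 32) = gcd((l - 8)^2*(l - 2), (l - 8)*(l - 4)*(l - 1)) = l - 8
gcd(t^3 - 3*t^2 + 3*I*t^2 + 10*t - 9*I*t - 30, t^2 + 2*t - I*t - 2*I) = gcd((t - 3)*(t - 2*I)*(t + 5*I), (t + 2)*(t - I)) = 1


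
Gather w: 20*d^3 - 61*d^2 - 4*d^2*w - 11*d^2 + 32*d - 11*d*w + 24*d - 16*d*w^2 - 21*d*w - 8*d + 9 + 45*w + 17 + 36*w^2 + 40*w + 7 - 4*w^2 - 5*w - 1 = 20*d^3 - 72*d^2 + 48*d + w^2*(32 - 16*d) + w*(-4*d^2 - 32*d + 80) + 32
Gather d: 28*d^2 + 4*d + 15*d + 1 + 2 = 28*d^2 + 19*d + 3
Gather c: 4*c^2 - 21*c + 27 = 4*c^2 - 21*c + 27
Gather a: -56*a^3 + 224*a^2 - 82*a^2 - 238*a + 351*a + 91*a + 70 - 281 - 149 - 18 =-56*a^3 + 142*a^2 + 204*a - 378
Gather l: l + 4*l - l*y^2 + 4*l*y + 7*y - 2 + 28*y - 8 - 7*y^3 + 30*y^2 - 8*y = l*(-y^2 + 4*y + 5) - 7*y^3 + 30*y^2 + 27*y - 10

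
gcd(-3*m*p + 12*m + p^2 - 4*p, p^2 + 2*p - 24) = p - 4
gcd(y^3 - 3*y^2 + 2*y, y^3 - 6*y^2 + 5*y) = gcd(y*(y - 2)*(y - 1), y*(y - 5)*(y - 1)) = y^2 - y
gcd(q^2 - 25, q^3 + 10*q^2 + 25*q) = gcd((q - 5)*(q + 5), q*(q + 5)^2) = q + 5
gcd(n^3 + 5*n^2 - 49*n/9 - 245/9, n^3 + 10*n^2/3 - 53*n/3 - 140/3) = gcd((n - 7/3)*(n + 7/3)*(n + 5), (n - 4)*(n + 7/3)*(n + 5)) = n^2 + 22*n/3 + 35/3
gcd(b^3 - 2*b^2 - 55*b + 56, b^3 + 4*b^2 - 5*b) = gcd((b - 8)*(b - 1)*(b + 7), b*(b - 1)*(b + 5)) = b - 1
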